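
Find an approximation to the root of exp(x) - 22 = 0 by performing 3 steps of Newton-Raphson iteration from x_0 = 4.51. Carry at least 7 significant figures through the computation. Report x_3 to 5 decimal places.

3.10587

f'(x) = exp(x)
x_0 = 4.510000: f = 68.921819, f' = 90.921819 → x_1 = 4.510000 - (68.921819)/(90.921819) = 3.751966
x_1 = 3.751966: f = 20.604766, f' = 42.604766 → x_2 = 3.751966 - (20.604766)/(42.604766) = 3.268340
x_2 = 3.268340: f = 4.267706, f' = 26.267706 → x_3 = 3.268340 - (4.267706)/(26.267706) = 3.105871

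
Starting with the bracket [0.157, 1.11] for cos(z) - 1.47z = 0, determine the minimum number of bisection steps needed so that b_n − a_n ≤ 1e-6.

Initial width b − a = 1.11 − 0.157 = 0.953000.
After n steps the width is (b−a)/2^n; need (b−a)/2^n ≤ 1e-6.
So n ≥ log₂(0.953000/1e-6) = log₂(953000.0000) ≈ 19.8621.
Hence n = 20.

20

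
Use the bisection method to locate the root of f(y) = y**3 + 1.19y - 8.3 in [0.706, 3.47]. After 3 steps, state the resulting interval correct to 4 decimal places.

[1.7425, 2.0880]

f(0.706000) = -7.107964, f(3.470000) = 37.611223 (opposite signs)
step 1: m = 2.088000, f(m) = 3.287865 > 0 → root in [0.706000, 2.088000]
step 2: m = 1.397000, f(m) = -3.911172 < 0 → root in [1.397000, 2.088000]
step 3: m = 1.742500, f(m) = -0.935661 < 0 → root in [1.742500, 2.088000]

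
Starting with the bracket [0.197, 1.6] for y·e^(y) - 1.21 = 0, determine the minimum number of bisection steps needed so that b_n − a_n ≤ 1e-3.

11

Initial width b − a = 1.6 − 0.197 = 1.403000.
After n steps the width is (b−a)/2^n; need (b−a)/2^n ≤ 1e-3.
So n ≥ log₂(1.403000/1e-3) = log₂(1403.0000) ≈ 10.4543.
Hence n = 11.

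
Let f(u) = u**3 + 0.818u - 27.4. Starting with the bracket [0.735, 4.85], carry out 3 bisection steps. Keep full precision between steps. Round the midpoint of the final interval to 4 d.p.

3.0497

f(0.735000) = -26.401705, f(4.850000) = 90.651425 (opposite signs)
step 1: m = 2.792500, f(m) = -3.339663 < 0 → root in [2.792500, 4.850000]
step 2: m = 3.821250, f(m) = 31.523490 > 0 → root in [2.792500, 3.821250]
step 3: m = 3.306875, f(m) = 11.467098 > 0 → root in [2.792500, 3.306875]
Midpoint of [2.792500, 3.306875] = 3.049688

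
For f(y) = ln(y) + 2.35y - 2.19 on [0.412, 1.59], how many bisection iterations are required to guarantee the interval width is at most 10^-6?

Initial width b − a = 1.59 − 0.412 = 1.178000.
After n steps the width is (b−a)/2^n; need (b−a)/2^n ≤ 10^-6.
So n ≥ log₂(1.178000/10^-6) = log₂(1178000.0000) ≈ 20.1679.
Hence n = 21.

21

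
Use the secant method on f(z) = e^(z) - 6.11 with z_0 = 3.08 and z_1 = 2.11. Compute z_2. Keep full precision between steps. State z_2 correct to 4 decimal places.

Secant update: z_(k+1) = z_k − f(z_k)·(z_k − z_(k-1))/(f(z_k) − f(z_(k-1))).
f(z_0) = 15.648402, f(z_1) = 2.138241
z_2 = 2.110000 - (2.138241)·(2.110000 - 3.080000)/(2.138241 - (15.648402)) = 1.956479; f(z_2) = 0.964374

1.9565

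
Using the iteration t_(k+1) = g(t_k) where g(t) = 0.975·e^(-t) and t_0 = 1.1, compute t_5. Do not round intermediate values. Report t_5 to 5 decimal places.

t_1 = g(1.100000) = 0.324549
t_2 = g(0.324549) = 0.704782
t_3 = g(0.704782) = 0.481861
t_4 = g(0.481861) = 0.602192
t_5 = g(0.602192) = 0.533920

0.53392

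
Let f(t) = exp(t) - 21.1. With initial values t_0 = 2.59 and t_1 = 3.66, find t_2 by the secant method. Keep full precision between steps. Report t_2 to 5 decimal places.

f(t_0) = -7.770228, f(t_1) = 17.761343
t_2 = 3.660000 - (17.761343)·(3.660000 - 2.590000)/(17.761343 - (-7.770228)) = 2.915642; f(t_2) = -2.639345

2.91564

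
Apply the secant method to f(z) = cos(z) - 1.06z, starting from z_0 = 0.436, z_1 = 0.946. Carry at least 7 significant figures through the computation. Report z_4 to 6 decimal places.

0.713366

f(z_0) = 0.444288, f(z_1) = -0.417828
z_2 = 0.946000 - (-0.417828)·(0.946000 - 0.436000)/(-0.417828 - (0.444288)) = 0.698827; f(z_2) = 0.024842
z_3 = 0.698827 - (0.024842)·(0.698827 - 0.946000)/(0.024842 - (-0.417828)) = 0.712697; f(z_3) = 0.001142
z_4 = 0.712697 - (0.001142)·(0.712697 - 0.698827)/(0.001142 - (0.024842)) = 0.713366; f(z_4) = -0.000004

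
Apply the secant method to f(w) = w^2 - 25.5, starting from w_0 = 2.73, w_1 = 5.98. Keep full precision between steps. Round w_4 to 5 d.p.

5.05029

Secant update: w_(k+1) = w_k − f(w_k)·(w_k − w_(k-1))/(f(w_k) − f(w_(k-1))).
f(w_0) = -18.047100, f(w_1) = 10.260400
w_2 = 5.980000 - (10.260400)·(5.980000 - 2.730000)/(10.260400 - (-18.047100)) = 4.801998; f(w_2) = -2.440818
w_3 = 4.801998 - (-2.440818)·(4.801998 - 5.980000)/(-2.440818 - (10.260400)) = 5.028377; f(w_3) = -0.215428
w_4 = 5.028377 - (-0.215428)·(5.028377 - 4.801998)/(-0.215428 - (-2.440818)) = 5.050291; f(w_4) = 0.005441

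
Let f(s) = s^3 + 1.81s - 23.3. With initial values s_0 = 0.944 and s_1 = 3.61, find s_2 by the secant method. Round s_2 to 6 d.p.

f(s_0) = -20.750128, f(s_1) = 30.279981
s_2 = 3.610000 - (30.279981)·(3.610000 - 0.944000)/(30.279981 - (-20.750128)) = 2.028063; f(s_2) = -11.287706

2.028063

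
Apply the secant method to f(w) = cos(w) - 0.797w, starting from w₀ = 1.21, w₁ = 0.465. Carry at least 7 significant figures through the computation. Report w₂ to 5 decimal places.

Secant update: w_(k+1) = w_k − f(w_k)·(w_k − w_(k-1))/(f(w_k) − f(w_(k-1))).
f(w_0) = -0.611351, f(w_1) = 0.523217
w_2 = 0.465000 - (0.523217)·(0.465000 - 1.210000)/(0.523217 - (-0.611351)) = 0.808564; f(w_2) = 0.046112

0.80856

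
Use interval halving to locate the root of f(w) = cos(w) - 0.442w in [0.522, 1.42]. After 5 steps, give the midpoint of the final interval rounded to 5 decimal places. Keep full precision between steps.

f(0.522000) = 0.636100, f(1.420000) = -0.477415 (opposite signs)
step 1: m = 0.971000, f(m) = 0.135292 > 0 → root in [0.971000, 1.420000]
step 2: m = 1.195500, f(m) = -0.161863 < 0 → root in [0.971000, 1.195500]
step 3: m = 1.083250, f(m) = -0.010337 < 0 → root in [0.971000, 1.083250]
step 4: m = 1.027125, f(m) = 0.063292 > 0 → root in [1.027125, 1.083250]
step 5: m = 1.055188, f(m) = 0.026672 > 0 → root in [1.055188, 1.083250]
Midpoint of [1.055188, 1.083250] = 1.069219

1.06922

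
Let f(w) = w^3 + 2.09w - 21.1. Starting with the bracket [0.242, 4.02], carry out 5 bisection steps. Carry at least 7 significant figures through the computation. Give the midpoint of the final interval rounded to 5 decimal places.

f(0.242000) = -20.580048, f(4.020000) = 52.266608 (opposite signs)
step 1: m = 2.131000, f(m) = -6.968996 < 0 → root in [2.131000, 4.020000]
step 2: m = 3.075500, f(m) = 14.418028 > 0 → root in [2.131000, 3.075500]
step 3: m = 2.603250, f(m) = 1.982785 > 0 → root in [2.131000, 2.603250]
step 4: m = 2.367125, f(m) = -2.889043 < 0 → root in [2.367125, 2.603250]
step 5: m = 2.485187, f(m) = -0.557050 < 0 → root in [2.485187, 2.603250]
Midpoint of [2.485187, 2.603250] = 2.544219

2.54422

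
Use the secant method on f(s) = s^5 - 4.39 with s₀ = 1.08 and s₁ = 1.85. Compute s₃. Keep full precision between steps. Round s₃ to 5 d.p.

f(s_0) = -2.920672, f(s_1) = 17.279987
s_2 = 1.850000 - (17.279987)·(1.850000 - 1.080000)/(17.279987 - (-2.920672)) = 1.191329; f(s_2) = -1.990292
s_3 = 1.191329 - (-1.990292)·(1.191329 - 1.850000)/(-1.990292 - (17.279987)) = 1.259358; f(s_3) = -1.222280

1.25936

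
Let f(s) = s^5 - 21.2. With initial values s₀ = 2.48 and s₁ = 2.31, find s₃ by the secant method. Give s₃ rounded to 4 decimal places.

1.9146

Secant update: s_(k+1) = s_k − f(s_k)·(s_k − s_(k-1))/(f(s_k) − f(s_(k-1))).
f(s_0) = 72.612002, f(s_1) = 44.574855
s_2 = 2.310000 - (44.574855)·(2.310000 - 2.480000)/(44.574855 - (72.612002)) = 2.039726; f(s_2) = 14.106824
s_3 = 2.039726 - (14.106824)·(2.039726 - 2.310000)/(14.106824 - (44.574855)) = 1.914587; f(s_3) = 4.526215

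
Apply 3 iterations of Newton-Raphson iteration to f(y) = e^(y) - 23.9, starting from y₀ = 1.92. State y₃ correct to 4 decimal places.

3.2952

f'(y) = e^(y)
y_0 = 1.920000: f = -17.079042, f' = 6.820958 → y_1 = 1.920000 - (-17.079042)/(6.820958) = 4.423906
y_1 = 4.423906: f = 59.521527, f' = 83.421527 → y_2 = 4.423906 - (59.521527)/(83.421527) = 3.710403
y_2 = 3.710403: f = 16.970282, f' = 40.870282 → y_3 = 3.710403 - (16.970282)/(40.870282) = 3.295180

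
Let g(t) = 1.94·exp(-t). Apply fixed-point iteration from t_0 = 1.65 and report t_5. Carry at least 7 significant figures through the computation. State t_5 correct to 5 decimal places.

0.60496

t_1 = g(1.650000) = 0.372577
t_2 = g(0.372577) = 1.336576
t_3 = g(1.336576) = 0.509723
t_4 = g(0.509723) = 1.165284
t_5 = g(1.165284) = 0.604958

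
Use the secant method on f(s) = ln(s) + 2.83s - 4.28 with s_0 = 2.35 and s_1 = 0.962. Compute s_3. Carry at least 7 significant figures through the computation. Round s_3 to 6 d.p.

1.395805

f(s_0) = 3.224915, f(s_1) = -1.596281
s_2 = 0.962000 - (-1.596281)·(0.962000 - 2.350000)/(-1.596281 - (3.224915)) = 1.421562; f(s_2) = 0.094776
s_3 = 1.421562 - (0.094776)·(1.421562 - 0.962000)/(0.094776 - (-1.596281)) = 1.395805; f(s_3) = 0.003601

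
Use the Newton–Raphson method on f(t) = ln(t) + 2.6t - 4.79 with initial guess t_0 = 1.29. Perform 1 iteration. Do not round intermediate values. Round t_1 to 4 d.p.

1.6400

f'(t) = 1/t + 2.6
t_0 = 1.290000: f = -1.181358, f' = 3.375194 → t_1 = 1.290000 - (-1.181358)/(3.375194) = 1.640012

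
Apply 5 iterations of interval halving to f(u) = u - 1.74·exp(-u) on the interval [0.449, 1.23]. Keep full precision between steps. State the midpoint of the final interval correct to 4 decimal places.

0.7785

f(0.449000) = -0.661583, f(1.230000) = 0.721411 (opposite signs)
step 1: m = 0.839500, f(m) = 0.087948 > 0 → root in [0.449000, 0.839500]
step 2: m = 0.644250, f(m) = -0.269348 < 0 → root in [0.644250, 0.839500]
step 3: m = 0.741875, f(m) = -0.086748 < 0 → root in [0.741875, 0.839500]
step 4: m = 0.790687, f(m) = 0.001540 > 0 → root in [0.741875, 0.790687]
step 5: m = 0.766281, f(m) = -0.042363 < 0 → root in [0.766281, 0.790687]
Midpoint of [0.766281, 0.790687] = 0.778484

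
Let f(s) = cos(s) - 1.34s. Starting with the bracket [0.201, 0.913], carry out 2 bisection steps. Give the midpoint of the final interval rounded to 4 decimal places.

f(0.201000) = 0.710527, f(0.913000) = -0.612046 (opposite signs)
step 1: m = 0.557000, f(m) = 0.102465 > 0 → root in [0.557000, 0.913000]
step 2: m = 0.735000, f(m) = -0.243069 < 0 → root in [0.557000, 0.735000]
Midpoint of [0.557000, 0.735000] = 0.646000

0.6460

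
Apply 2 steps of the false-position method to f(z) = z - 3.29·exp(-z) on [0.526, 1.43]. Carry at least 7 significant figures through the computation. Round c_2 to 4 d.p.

f(0.526000) = -1.418272, f(1.430000) = 0.642674
step 1: c = 1.148102, f(c) = 0.104387 > 0 → new bracket [0.526000, 1.148102]
step 2: c = 1.105453, f(c) = 0.016263 > 0 → new bracket [0.526000, 1.105453]

1.1055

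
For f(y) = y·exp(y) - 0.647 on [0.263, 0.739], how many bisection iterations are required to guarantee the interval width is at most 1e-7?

23

Initial width b − a = 0.739 − 0.263 = 0.476000.
After n steps the width is (b−a)/2^n; need (b−a)/2^n ≤ 1e-7.
So n ≥ log₂(0.476000/1e-7) = log₂(4760000.0000) ≈ 22.1825.
Hence n = 23.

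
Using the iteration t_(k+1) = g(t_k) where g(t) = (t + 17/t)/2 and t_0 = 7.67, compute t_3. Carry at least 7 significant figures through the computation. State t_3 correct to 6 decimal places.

t_1 = g(7.670000) = 4.943214
t_2 = g(4.943214) = 4.191136
t_3 = g(4.191136) = 4.123658

4.123658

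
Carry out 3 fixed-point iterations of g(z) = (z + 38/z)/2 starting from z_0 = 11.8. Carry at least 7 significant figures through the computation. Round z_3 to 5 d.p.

6.16557

z_1 = g(11.800000) = 7.510169
z_2 = g(7.510169) = 6.284988
z_3 = g(6.284988) = 6.165571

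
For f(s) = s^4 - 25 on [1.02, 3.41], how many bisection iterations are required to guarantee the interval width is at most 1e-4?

15

Initial width b − a = 3.41 − 1.02 = 2.390000.
After n steps the width is (b−a)/2^n; need (b−a)/2^n ≤ 1e-4.
So n ≥ log₂(2.390000/1e-4) = log₂(23900.0000) ≈ 14.5447.
Hence n = 15.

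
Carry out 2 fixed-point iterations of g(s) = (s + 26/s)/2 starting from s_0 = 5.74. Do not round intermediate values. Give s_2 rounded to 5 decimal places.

s_1 = g(5.740000) = 5.134808
s_2 = g(5.134808) = 5.099144

5.09914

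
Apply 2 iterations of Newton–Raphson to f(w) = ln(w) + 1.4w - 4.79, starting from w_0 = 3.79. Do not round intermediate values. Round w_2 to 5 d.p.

2.70943

f'(w) = 1/w + 1.4
w_0 = 3.790000: f = 1.848366, f' = 1.663852 → w_1 = 3.790000 - (1.848366)/(1.663852) = 2.679104
w_1 = 2.679104: f = -0.053771, f' = 1.773259 → w_2 = 2.679104 - (-0.053771)/(1.773259) = 2.709428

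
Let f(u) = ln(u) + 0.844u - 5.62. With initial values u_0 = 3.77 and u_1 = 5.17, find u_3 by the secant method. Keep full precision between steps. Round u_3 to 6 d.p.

Secant update: u_(k+1) = u_k − f(u_k)·(u_k − u_(k-1))/(f(u_k) − f(u_(k-1))).
f(u_0) = -1.111045, f(u_1) = 0.386353
u_2 = 5.170000 - (0.386353)·(5.170000 - 3.770000)/(0.386353 - (-1.111045)) = 4.808777; f(u_2) = 0.009051
u_3 = 4.808777 - (0.009051)·(4.808777 - 5.170000)/(0.009051 - (0.386353)) = 4.800112; f(u_3) = -0.000066

4.800112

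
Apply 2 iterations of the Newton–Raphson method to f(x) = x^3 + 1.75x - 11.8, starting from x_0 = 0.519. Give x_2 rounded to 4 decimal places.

3.2397

Newton update: x ← x − f(x)/f'(x).
f'(x) = 3x^2 + 1.75
x_0 = 0.519000: f = -10.751952, f' = 2.558083 → x_1 = 0.519000 - (-10.751952)/(2.558083) = 4.722129
x_1 = 4.722129: f = 101.760098, f' = 68.645494 → x_2 = 4.722129 - (101.760098)/(68.645494) = 3.239728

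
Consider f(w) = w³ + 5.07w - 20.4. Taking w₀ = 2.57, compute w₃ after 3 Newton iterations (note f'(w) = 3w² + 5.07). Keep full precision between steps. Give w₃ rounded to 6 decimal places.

2.126640

w_0 = 2.570000: f = 9.604493, f' = 24.884700 → w_1 = 2.570000 - (9.604493)/(24.884700) = 2.184040
w_1 = 2.184040: f = 1.091025, f' = 19.380095 → w_2 = 2.184040 - (1.091025)/(19.380095) = 2.127744
w_2 = 2.127744: f = 0.020587, f' = 18.651884 → w_3 = 2.127744 - (0.020587)/(18.651884) = 2.126640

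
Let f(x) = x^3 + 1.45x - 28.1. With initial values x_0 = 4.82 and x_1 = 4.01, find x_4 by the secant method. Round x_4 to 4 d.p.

f(x_0) = 90.869168, f(x_1) = 42.195701
x_2 = 4.010000 - (42.195701)·(4.010000 - 4.820000)/(42.195701 - (90.869168)) = 3.307800; f(x_2) = 12.888732
x_3 = 3.307800 - (12.888732)·(3.307800 - 4.010000)/(12.888732 - (42.195701)) = 2.998983; f(x_3) = 3.221090
x_4 = 2.998983 - (3.221090)·(2.998983 - 3.307800)/(3.221090 - (12.888732)) = 2.896091; f(x_4) = 0.389848

2.8961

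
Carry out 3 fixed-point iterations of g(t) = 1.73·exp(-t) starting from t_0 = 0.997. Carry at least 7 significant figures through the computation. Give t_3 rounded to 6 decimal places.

0.693776

t_1 = g(0.997000) = 0.638344
t_2 = g(0.638344) = 0.913728
t_3 = g(0.913728) = 0.693776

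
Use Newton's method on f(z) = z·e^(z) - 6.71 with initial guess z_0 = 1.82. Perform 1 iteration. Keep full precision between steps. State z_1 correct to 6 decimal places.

f'(z) = (z + 1)·e^(z)
z_0 = 1.820000: f = 4.522782, f' = 17.404641 → z_1 = 1.820000 - (4.522782)/(17.404641) = 1.560139

1.560139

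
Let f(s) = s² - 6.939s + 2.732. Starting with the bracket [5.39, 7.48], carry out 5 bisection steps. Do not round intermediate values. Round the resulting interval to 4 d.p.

f(5.390000) = -5.617110, f(7.480000) = 6.778680 (opposite signs)
step 1: m = 6.435000, f(m) = -0.511240 < 0 → root in [6.435000, 7.480000]
step 2: m = 6.957500, f(m) = 2.860714 > 0 → root in [6.435000, 6.957500]
step 3: m = 6.696250, f(m) = 1.106485 > 0 → root in [6.435000, 6.696250]
step 4: m = 6.565625, f(m) = 0.280560 > 0 → root in [6.435000, 6.565625]
step 5: m = 6.500313, f(m) = -0.119606 < 0 → root in [6.500313, 6.565625]

[6.5003, 6.5656]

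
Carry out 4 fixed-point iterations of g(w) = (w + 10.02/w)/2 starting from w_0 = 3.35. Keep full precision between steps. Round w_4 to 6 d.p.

w_1 = g(3.350000) = 3.170522
w_2 = g(3.170522) = 3.165442
w_3 = g(3.165442) = 3.165438
w_4 = g(3.165438) = 3.165438

3.165438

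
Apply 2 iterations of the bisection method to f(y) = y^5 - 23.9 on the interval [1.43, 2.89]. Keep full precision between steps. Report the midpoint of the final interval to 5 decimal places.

1.97750

f(1.430000) = -17.920289, f(2.890000) = 177.699390 (opposite signs)
step 1: m = 2.160000, f(m) = 23.118498 > 0 → root in [1.430000, 2.160000]
step 2: m = 1.795000, f(m) = -5.265306 < 0 → root in [1.795000, 2.160000]
Midpoint of [1.795000, 2.160000] = 1.977500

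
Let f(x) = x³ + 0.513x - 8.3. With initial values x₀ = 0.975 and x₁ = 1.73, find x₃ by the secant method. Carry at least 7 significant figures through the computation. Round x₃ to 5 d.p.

1.92413

f(x_0) = -6.872966, f(x_1) = -2.234793
x_2 = 1.730000 - (-2.234793)·(1.730000 - 0.975000)/(-2.234793 - (-6.872966)) = 2.093779; f(x_2) = 1.953045
x_3 = 2.093779 - (1.953045)·(2.093779 - 1.730000)/(1.953045 - (-2.234793)) = 1.924126; f(x_3) = -0.189302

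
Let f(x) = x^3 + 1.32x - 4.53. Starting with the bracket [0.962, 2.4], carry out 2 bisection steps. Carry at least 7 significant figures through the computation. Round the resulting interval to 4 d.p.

[1.3215, 1.6810]

f(0.962000) = -2.369883, f(2.400000) = 12.462000 (opposite signs)
step 1: m = 1.681000, f(m) = 2.439024 > 0 → root in [0.962000, 1.681000]
step 2: m = 1.321500, f(m) = -0.477802 < 0 → root in [1.321500, 1.681000]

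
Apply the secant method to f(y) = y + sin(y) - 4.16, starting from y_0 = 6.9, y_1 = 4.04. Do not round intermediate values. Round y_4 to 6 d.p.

Secant update: y_(k+1) = y_k − f(y_k)·(y_k − y_(k-1))/(f(y_k) − f(y_(k-1))).
f(y_0) = 3.318440, f(y_1) = -0.902336
y_2 = 4.040000 - (-0.902336)·(4.040000 - 6.900000)/(-0.902336 - (3.318440)) = 4.651423; f(y_2) = -0.506719
y_3 = 4.651423 - (-0.506719)·(4.651423 - 4.040000)/(-0.506719 - (-0.902336)) = 5.434554; f(y_3) = 0.524177
y_4 = 5.434554 - (0.524177)·(5.434554 - 4.651423)/(0.524177 - (-0.506719)) = 5.036357; f(y_4) = -0.071622

5.036357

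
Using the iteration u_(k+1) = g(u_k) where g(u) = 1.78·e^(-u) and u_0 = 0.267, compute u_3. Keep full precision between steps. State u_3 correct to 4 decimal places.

1.1287

u_1 = g(0.267000) = 1.362898
u_2 = g(1.362898) = 0.455534
u_3 = g(0.455534) = 1.128714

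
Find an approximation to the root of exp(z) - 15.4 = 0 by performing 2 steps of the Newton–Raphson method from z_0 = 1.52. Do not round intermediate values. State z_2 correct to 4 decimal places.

Newton update: z ← z − f(z)/f'(z).
f'(z) = exp(z)
z_0 = 1.520000: f = -10.827775, f' = 4.572225 → z_1 = 1.520000 - (-10.827775)/(4.572225) = 3.888163
z_1 = 3.888163: f = 33.421123, f' = 48.821123 → z_2 = 3.888163 - (33.421123)/(48.821123) = 3.203600

3.2036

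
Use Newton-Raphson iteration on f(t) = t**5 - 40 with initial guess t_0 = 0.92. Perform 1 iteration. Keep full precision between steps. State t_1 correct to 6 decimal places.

Newton update: t ← t − f(t)/f'(t).
f'(t) = 5t**4
t_0 = 0.920000: f = -39.340918, f' = 3.581965 → t_1 = 0.920000 - (-39.340918)/(3.581965) = 11.903056

11.903056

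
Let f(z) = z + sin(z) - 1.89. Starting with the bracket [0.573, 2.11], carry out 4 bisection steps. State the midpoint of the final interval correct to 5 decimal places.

1.00528

f(0.573000) = -0.774845, f(2.110000) = 1.078118 (opposite signs)
step 1: m = 1.341500, f(m) = 0.425327 > 0 → root in [0.573000, 1.341500]
step 2: m = 0.957250, f(m) = -0.115139 < 0 → root in [0.957250, 1.341500]
step 3: m = 1.149375, f(m) = 0.171883 > 0 → root in [0.957250, 1.149375]
step 4: m = 1.053313, f(m) = 0.032379 > 0 → root in [0.957250, 1.053313]
Midpoint of [0.957250, 1.053313] = 1.005281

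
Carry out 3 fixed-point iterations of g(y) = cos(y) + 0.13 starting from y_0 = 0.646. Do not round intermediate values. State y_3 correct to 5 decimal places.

0.87582

y_1 = g(0.646000) = 0.928498
y_2 = g(0.928498) = 0.729037
y_3 = g(0.729037) = 0.875816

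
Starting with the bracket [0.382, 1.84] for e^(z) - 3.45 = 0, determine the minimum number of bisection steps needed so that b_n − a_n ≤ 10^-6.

21

Initial width b − a = 1.84 − 0.382 = 1.458000.
After n steps the width is (b−a)/2^n; need (b−a)/2^n ≤ 10^-6.
So n ≥ log₂(1.458000/10^-6) = log₂(1458000.0000) ≈ 20.4756.
Hence n = 21.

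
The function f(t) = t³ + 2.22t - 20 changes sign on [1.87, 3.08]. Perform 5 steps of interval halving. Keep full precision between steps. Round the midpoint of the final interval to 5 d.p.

2.45609

f(1.870000) = -9.309397, f(3.080000) = 16.055712 (opposite signs)
step 1: m = 2.475000, f(m) = 0.655422 > 0 → root in [1.870000, 2.475000]
step 2: m = 2.172500, f(m) = -4.923380 < 0 → root in [2.172500, 2.475000]
step 3: m = 2.323750, f(m) = -2.293457 < 0 → root in [2.323750, 2.475000]
step 4: m = 2.399375, f(m) = -0.860185 < 0 → root in [2.399375, 2.475000]
step 5: m = 2.437188, f(m) = -0.112835 < 0 → root in [2.437188, 2.475000]
Midpoint of [2.437188, 2.475000] = 2.456094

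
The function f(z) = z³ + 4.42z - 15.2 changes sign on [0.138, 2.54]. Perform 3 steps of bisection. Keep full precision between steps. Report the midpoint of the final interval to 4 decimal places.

f(0.138000) = -14.587412, f(2.540000) = 12.413864 (opposite signs)
step 1: m = 1.339000, f(m) = -6.880899 < 0 → root in [1.339000, 2.540000]
step 2: m = 1.939500, f(m) = 0.668330 > 0 → root in [1.339000, 1.939500]
step 3: m = 1.639250, f(m) = -3.549620 < 0 → root in [1.639250, 1.939500]
Midpoint of [1.639250, 1.939500] = 1.789375

1.7894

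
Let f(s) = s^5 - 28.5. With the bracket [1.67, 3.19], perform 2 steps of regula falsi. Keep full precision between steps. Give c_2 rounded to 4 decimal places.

1.8011

False-position update: c = (a·f(b) − b·f(a))/(f(b) − f(a)); replace the endpoint whose sign matches f(c).
f(1.670000) = -15.510801, f(3.190000) = 301.834106
step 1: c = 1.744293, f(c) = -12.352814 < 0 → new bracket [1.744293, 3.190000]
step 2: c = 1.801133, f(c) = -9.544762 < 0 → new bracket [1.801133, 3.190000]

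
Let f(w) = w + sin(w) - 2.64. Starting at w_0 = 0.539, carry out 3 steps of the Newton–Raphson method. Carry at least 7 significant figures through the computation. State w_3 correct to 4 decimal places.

Newton update: w ← w − f(w)/f'(w).
f'(w) = 1 + cos(w)
w_0 = 0.539000: f = -1.587722, f' = 1.858222 → w_1 = 0.539000 - (-1.587722)/(1.858222) = 1.393431
w_1 = 1.393431: f = -0.262258, f' = 1.176437 → w_2 = 1.393431 - (-0.262258)/(1.176437) = 1.616356
w_2 = 1.616356: f = -0.024682, f' = 0.954456 → w_3 = 1.616356 - (-0.024682)/(0.954456) = 1.642215

1.6422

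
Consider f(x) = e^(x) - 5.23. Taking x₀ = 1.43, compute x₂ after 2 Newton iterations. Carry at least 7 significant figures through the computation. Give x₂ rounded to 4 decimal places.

Newton update: x ← x − f(x)/f'(x).
f'(x) = e^(x)
x_0 = 1.430000: f = -1.051301, f' = 4.178699 → x_1 = 1.430000 - (-1.051301)/(4.178699) = 1.681586
x_1 = 1.681586: f = 0.144071, f' = 5.374071 → x_2 = 1.681586 - (0.144071)/(5.374071) = 1.654777

1.6548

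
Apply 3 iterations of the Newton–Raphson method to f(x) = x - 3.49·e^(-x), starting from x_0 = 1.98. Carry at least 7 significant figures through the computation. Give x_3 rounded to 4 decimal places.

f'(x) = 1 + 3.49·e^(-x)
x_0 = 1.980000: f = 1.498138, f' = 1.481862 → x_1 = 1.980000 - (1.498138)/(1.481862) = 0.969016
x_1 = 0.969016: f = -0.355286, f' = 2.324302 → x_2 = 0.969016 - (-0.355286)/(2.324302) = 1.121873
x_2 = 1.121873: f = -0.014712, f' = 2.136585 → x_3 = 1.121873 - (-0.014712)/(2.136585) = 1.128759

1.1288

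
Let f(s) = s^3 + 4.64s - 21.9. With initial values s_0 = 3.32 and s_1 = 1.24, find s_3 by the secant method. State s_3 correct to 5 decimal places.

f(s_0) = 30.099168, f(s_1) = -14.239776
s_2 = 1.240000 - (-14.239776)·(1.240000 - 3.320000)/(-14.239776 - (30.099168)) = 1.908007; f(s_2) = -6.100763
s_3 = 1.908007 - (-6.100763)·(1.908007 - 1.240000)/(-6.100763 - (-14.239776)) = 2.408726; f(s_3) = 3.251813

2.40873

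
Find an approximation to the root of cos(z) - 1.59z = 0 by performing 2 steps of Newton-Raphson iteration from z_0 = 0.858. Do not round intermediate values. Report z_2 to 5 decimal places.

0.53963

f'(z) = -sin(z) - 1.59
z_0 = 0.858000: f = -0.710268, f' = -2.346536 → z_1 = 0.858000 - (-0.710268)/(-2.346536) = 0.555312
z_1 = 0.555312: f = -0.033210, f' = -2.117209 → z_2 = 0.555312 - (-0.033210)/(-2.117209) = 0.539626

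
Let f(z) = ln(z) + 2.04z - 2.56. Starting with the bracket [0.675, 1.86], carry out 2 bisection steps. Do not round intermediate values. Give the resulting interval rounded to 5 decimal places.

f(0.675000) = -1.576043, f(1.860000) = 1.854976 (opposite signs)
step 1: m = 1.267500, f(m) = 0.262746 > 0 → root in [0.675000, 1.267500]
step 2: m = 0.971250, f(m) = -0.607821 < 0 → root in [0.971250, 1.267500]

[0.97125, 1.26750]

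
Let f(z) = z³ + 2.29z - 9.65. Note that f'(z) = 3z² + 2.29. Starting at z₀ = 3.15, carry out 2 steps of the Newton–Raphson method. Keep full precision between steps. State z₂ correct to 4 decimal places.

1.8559

z_0 = 3.150000: f = 28.819375, f' = 32.057500 → z_1 = 3.150000 - (28.819375)/(32.057500) = 2.251010
z_1 = 2.251010: f = 6.910782, f' = 17.491137 → z_2 = 2.251010 - (6.910782)/(17.491137) = 1.855908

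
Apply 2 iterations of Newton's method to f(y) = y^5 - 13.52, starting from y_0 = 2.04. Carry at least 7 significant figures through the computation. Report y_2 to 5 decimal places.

1.69499

f'(y) = 5y^4
y_0 = 2.040000: f = 21.810586, f' = 86.594573 → y_1 = 2.040000 - (21.810586)/(86.594573) = 1.788130
y_1 = 1.788130: f = 4.760804, f' = 51.117104 → y_2 = 1.788130 - (4.760804)/(51.117104) = 1.694995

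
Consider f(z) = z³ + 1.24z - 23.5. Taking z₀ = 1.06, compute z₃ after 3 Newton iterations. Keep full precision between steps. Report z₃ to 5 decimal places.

f'(z) = 3z² + 1.24
z_0 = 1.060000: f = -20.994584, f' = 4.610800 → z_1 = 1.060000 - (-20.994584)/(4.610800) = 5.613350
z_1 = 5.613350: f = 160.335473, f' = 95.769079 → z_2 = 5.613350 - (160.335473)/(95.769079) = 3.939161
z_2 = 3.939161: f = 42.508489, f' = 47.790973 → z_3 = 3.939161 - (42.508489)/(47.790973) = 3.049694

3.04969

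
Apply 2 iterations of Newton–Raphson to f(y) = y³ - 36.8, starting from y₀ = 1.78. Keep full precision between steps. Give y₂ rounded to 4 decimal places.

f'(y) = 3y²
y_0 = 1.780000: f = -31.160248, f' = 9.505200 → y_1 = 1.780000 - (-31.160248)/(9.505200) = 5.058232
y_1 = 5.058232: f = 92.618439, f' = 76.757124 → y_2 = 5.058232 - (92.618439)/(76.757124) = 3.851589

3.8516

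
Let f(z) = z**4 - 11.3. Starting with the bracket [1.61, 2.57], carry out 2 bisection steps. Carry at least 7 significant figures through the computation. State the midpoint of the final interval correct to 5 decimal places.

f(1.610000) = -4.581018, f(2.570000) = 32.324704 (opposite signs)
step 1: m = 2.090000, f(m) = 7.780298 > 0 → root in [1.610000, 2.090000]
step 2: m = 1.850000, f(m) = 0.413506 > 0 → root in [1.610000, 1.850000]
Midpoint of [1.610000, 1.850000] = 1.730000

1.73000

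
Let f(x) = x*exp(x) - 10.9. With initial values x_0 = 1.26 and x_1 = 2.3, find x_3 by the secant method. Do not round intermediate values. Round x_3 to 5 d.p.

f(x_0) = -6.457969, f(x_1) = 12.040620
x_2 = 2.300000 - (12.040620)·(2.300000 - 1.260000)/(12.040620 - (-6.457969)) = 1.623070; f(x_2) = -2.673260
x_3 = 1.623070 - (-2.673260)·(1.623070 - 2.300000)/(-2.673260 - (12.040620)) = 1.746057; f(x_3) = -0.891680

1.74606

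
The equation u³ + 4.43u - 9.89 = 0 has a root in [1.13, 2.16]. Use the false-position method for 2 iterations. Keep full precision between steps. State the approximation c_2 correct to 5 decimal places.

False-position update: c = (a·f(b) − b·f(a))/(f(b) − f(a)); replace the endpoint whose sign matches f(c).
f(1.130000) = -3.441203, f(2.160000) = 9.756496
step 1: c = 1.398565, f(c) = -0.958787 < 0 → new bracket [1.398565, 2.160000]
step 2: c = 1.466697, f(c) = -0.237374 < 0 → new bracket [1.466697, 2.160000]

1.46670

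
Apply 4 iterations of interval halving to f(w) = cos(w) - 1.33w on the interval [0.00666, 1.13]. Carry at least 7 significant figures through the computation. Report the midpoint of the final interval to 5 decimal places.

f(0.006660) = 0.991120, f(1.130000) = -1.076240 (opposite signs)
step 1: m = 0.568330, f(m) = 0.086922 > 0 → root in [0.568330, 1.130000]
step 2: m = 0.849165, f(m) = -0.468779 < 0 → root in [0.568330, 0.849165]
step 3: m = 0.708747, f(m) = -0.183456 < 0 → root in [0.568330, 0.708747]
step 4: m = 0.638539, f(m) = -0.046289 < 0 → root in [0.568330, 0.638539]
Midpoint of [0.568330, 0.638539] = 0.603434

0.60343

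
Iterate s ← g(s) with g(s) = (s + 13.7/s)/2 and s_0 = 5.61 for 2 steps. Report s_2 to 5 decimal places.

3.71444

s_1 = g(5.610000) = 4.026034
s_2 = g(4.026034) = 3.714443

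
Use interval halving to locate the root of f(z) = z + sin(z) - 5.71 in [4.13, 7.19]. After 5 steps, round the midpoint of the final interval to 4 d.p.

5.9947

f(4.130000) = -2.415151, f(7.190000) = 2.267545 (opposite signs)
step 1: m = 5.660000, f(m) = -0.633625 < 0 → root in [5.660000, 7.190000]
step 2: m = 6.425000, f(m) = 0.856340 > 0 → root in [5.660000, 6.425000]
step 3: m = 6.042500, f(m) = 0.094132 > 0 → root in [5.660000, 6.042500]
step 4: m = 5.851250, f(m) = -0.277379 < 0 → root in [5.851250, 6.042500]
step 5: m = 5.946875, f(m) = -0.093131 < 0 → root in [5.946875, 6.042500]
Midpoint of [5.946875, 6.042500] = 5.994688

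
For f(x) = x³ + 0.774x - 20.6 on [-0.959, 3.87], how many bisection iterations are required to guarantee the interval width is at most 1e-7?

26

Initial width b − a = 3.87 − -0.959 = 4.829000.
After n steps the width is (b−a)/2^n; need (b−a)/2^n ≤ 1e-7.
So n ≥ log₂(4.829000/1e-7) = log₂(48290000.0000) ≈ 25.5252.
Hence n = 26.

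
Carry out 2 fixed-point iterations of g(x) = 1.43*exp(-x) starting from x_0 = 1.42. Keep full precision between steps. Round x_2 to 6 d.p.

1.012096

x_1 = g(1.420000) = 0.345651
x_2 = g(0.345651) = 1.012096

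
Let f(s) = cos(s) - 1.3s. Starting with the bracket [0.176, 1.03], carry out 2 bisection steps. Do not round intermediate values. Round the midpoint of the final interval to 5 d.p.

0.70975

f(0.176000) = 0.755752, f(1.030000) = -0.824181 (opposite signs)
step 1: m = 0.603000, f(m) = 0.039738 > 0 → root in [0.603000, 1.030000]
step 2: m = 0.816500, f(m) = -0.376674 < 0 → root in [0.603000, 0.816500]
Midpoint of [0.603000, 0.816500] = 0.709750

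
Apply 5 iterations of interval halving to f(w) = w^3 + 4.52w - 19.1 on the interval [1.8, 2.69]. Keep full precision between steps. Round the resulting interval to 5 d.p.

[2.10594, 2.13375]

f(1.800000) = -5.132000, f(2.690000) = 12.523909 (opposite signs)
step 1: m = 2.245000, f(m) = 2.362256 > 0 → root in [1.800000, 2.245000]
step 2: m = 2.022500, f(m) = -1.685251 < 0 → root in [2.022500, 2.245000]
step 3: m = 2.133750, f(m) = 0.259277 > 0 → root in [2.022500, 2.133750]
step 4: m = 2.078125, f(m) = -0.732277 < 0 → root in [2.078125, 2.133750]
step 5: m = 2.105938, f(m) = -0.241387 < 0 → root in [2.105938, 2.133750]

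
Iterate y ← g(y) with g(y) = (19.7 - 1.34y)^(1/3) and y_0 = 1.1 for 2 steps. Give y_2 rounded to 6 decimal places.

y_1 = g(1.100000) = 2.631664
y_2 = g(2.631664) = 2.528921

2.528921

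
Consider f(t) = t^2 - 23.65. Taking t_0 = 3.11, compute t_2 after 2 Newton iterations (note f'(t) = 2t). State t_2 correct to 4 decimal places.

4.8859

t_0 = 3.110000: f = -13.977900, f' = 6.220000 → t_1 = 3.110000 - (-13.977900)/(6.220000) = 5.357251
t_1 = 5.357251: f = 5.050136, f' = 10.714502 → t_2 = 5.357251 - (5.050136)/(10.714502) = 4.885914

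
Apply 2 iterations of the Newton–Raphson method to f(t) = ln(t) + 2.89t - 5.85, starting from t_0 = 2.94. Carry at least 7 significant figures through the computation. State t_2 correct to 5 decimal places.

Newton update: t ← t − f(t)/f'(t).
f'(t) = 1/t + 2.89
t_0 = 2.940000: f = 3.725010, f' = 3.230136 → t_1 = 2.940000 - (3.725010)/(3.230136) = 1.786795
t_1 = 1.786795: f = -0.105740, f' = 3.449661 → t_2 = 1.786795 - (-0.105740)/(3.449661) = 1.817447

1.81745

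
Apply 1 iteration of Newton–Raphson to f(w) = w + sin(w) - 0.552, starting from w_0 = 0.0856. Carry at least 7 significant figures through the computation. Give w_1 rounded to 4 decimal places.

f'(w) = 1 + cos(w)
w_0 = 0.085600: f = -0.380904, f' = 1.996339 → w_1 = 0.085600 - (-0.380904)/(1.996339) = 0.276402

0.2764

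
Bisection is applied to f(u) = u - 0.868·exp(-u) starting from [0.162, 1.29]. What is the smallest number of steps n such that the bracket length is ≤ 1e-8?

27

Initial width b − a = 1.29 − 0.162 = 1.128000.
After n steps the width is (b−a)/2^n; need (b−a)/2^n ≤ 1e-8.
So n ≥ log₂(1.128000/1e-8) = log₂(112800000.0000) ≈ 26.7492.
Hence n = 27.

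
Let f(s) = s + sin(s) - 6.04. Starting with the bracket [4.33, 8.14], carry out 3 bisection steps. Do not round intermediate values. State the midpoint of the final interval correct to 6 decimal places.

5.996875

f(4.330000) = -2.637776, f(8.140000) = 3.059375 (opposite signs)
step 1: m = 6.235000, f(m) = 0.146833 > 0 → root in [4.330000, 6.235000]
step 2: m = 5.282500, f(m) = -1.599341 < 0 → root in [5.282500, 6.235000]
step 3: m = 5.758750, f(m) = -0.781974 < 0 → root in [5.758750, 6.235000]
Midpoint of [5.758750, 6.235000] = 5.996875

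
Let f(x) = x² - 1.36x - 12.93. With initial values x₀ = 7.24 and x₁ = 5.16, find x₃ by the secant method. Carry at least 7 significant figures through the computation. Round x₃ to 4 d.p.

4.3607

Secant update: x_(k+1) = x_k − f(x_k)·(x_k − x_(k-1))/(f(x_k) − f(x_(k-1))).
f(x_0) = 29.641200, f(x_1) = 6.678000
x_2 = 5.160000 - (6.678000)·(5.160000 - 7.240000)/(6.678000 - (29.641200)) = 4.555109; f(x_2) = 1.624067
x_3 = 4.555109 - (1.624067)·(4.555109 - 5.160000)/(1.624067 - (6.678000)) = 4.360729; f(x_3) = 0.155363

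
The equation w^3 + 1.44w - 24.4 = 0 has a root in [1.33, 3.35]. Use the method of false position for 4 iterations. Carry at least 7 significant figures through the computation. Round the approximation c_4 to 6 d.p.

2.732807

f(1.330000) = -20.132163, f(3.350000) = 18.019375
step 1: c = 2.395933, f(c) = -7.196022 < 0 → new bracket [2.395933, 3.350000]
step 2: c = 2.668206, f(c) = -1.561954 < 0 → new bracket [2.668206, 3.350000]
step 3: c = 2.722591, f(c) = -0.298250 < 0 → new bracket [2.722591, 3.350000]
step 4: c = 2.732807, f(c) = -0.055518 < 0 → new bracket [2.732807, 3.350000]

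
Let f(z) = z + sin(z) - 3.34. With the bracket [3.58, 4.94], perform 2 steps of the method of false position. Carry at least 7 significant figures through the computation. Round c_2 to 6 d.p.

4.070973

f(3.580000) = -0.184498, f(4.940000) = 0.625792
step 1: c = 3.889664, f(c) = -0.130562 < 0 → new bracket [3.889664, 4.940000]
step 2: c = 4.070973, f(c) = -0.070276 < 0 → new bracket [4.070973, 4.940000]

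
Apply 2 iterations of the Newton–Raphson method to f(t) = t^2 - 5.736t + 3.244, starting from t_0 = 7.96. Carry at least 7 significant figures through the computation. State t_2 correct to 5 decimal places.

5.20620

f'(t) = 2t - 5.736
t_0 = 7.960000: f = 20.947040, f' = 10.184000 → t_1 = 7.960000 - (20.947040)/(10.184000) = 5.903142
t_1 = 5.903142: f = 4.230664, f' = 6.070284 → t_2 = 5.903142 - (4.230664)/(6.070284) = 5.206196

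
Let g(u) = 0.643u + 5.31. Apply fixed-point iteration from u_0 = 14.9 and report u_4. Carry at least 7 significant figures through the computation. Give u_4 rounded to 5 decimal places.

u_1 = g(14.900000) = 14.890700
u_2 = g(14.890700) = 14.884720
u_3 = g(14.884720) = 14.880875
u_4 = g(14.880875) = 14.878403

14.87840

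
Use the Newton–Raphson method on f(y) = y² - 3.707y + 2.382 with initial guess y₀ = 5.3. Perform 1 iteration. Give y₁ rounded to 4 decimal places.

Newton update: y ← y − f(y)/f'(y).
f'(y) = 2y - 3.707
y_0 = 5.300000: f = 10.824900, f' = 6.893000 → y_1 = 5.300000 - (10.824900)/(6.893000) = 3.729581

3.7296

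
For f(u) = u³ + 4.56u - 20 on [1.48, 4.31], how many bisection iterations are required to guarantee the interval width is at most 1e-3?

12

Initial width b − a = 4.31 − 1.48 = 2.830000.
After n steps the width is (b−a)/2^n; need (b−a)/2^n ≤ 1e-3.
So n ≥ log₂(2.830000/1e-3) = log₂(2830.0000) ≈ 11.4666.
Hence n = 12.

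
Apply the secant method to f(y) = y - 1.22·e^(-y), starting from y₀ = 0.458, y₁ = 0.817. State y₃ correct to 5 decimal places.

0.64180

Secant update: y_(k+1) = y_k − f(y_k)·(y_k − y_(k-1))/(f(y_k) − f(y_(k-1))).
f(y_0) = -0.313708, f(y_1) = 0.278059
y_2 = 0.817000 - (0.278059)·(0.817000 - 0.458000)/(0.278059 - (-0.313708)) = 0.648313; f(y_2) = 0.010342
y_3 = 0.648313 - (0.010342)·(0.648313 - 0.817000)/(0.010342 - (0.278059)) = 0.641797; f(y_3) = -0.000345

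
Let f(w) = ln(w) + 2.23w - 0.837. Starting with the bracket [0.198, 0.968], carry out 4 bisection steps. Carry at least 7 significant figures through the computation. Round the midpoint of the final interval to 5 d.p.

0.60706

f(0.198000) = -2.014948, f(0.968000) = 1.289117 (opposite signs)
step 1: m = 0.583000, f(m) = -0.076478 < 0 → root in [0.583000, 0.968000]
step 2: m = 0.775500, f(m) = 0.638118 > 0 → root in [0.583000, 0.775500]
step 3: m = 0.679250, f(m) = 0.290961 > 0 → root in [0.583000, 0.679250]
step 4: m = 0.631125, f(m) = 0.110157 > 0 → root in [0.583000, 0.631125]
Midpoint of [0.583000, 0.631125] = 0.607062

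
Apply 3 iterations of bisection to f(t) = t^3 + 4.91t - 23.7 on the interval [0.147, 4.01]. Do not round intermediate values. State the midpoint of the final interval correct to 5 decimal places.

f(0.147000) = -22.975053, f(4.010000) = 60.470301 (opposite signs)
step 1: m = 2.078500, f(m) = -4.515108 < 0 → root in [2.078500, 4.010000]
step 2: m = 3.044250, f(m) = 19.459727 > 0 → root in [2.078500, 3.044250]
step 3: m = 2.561375, f(m) = 5.680615 > 0 → root in [2.078500, 2.561375]
Midpoint of [2.078500, 2.561375] = 2.319937

2.31994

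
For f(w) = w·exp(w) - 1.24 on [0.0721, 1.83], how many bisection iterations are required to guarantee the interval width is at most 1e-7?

25

Initial width b − a = 1.83 − 0.0721 = 1.757900.
After n steps the width is (b−a)/2^n; need (b−a)/2^n ≤ 1e-7.
So n ≥ log₂(1.757900/1e-7) = log₂(17579000.0000) ≈ 24.0673.
Hence n = 25.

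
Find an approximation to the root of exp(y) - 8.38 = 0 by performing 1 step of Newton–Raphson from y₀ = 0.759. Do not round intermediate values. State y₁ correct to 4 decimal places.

f'(y) = exp(y)
y_0 = 0.759000: f = -6.243861, f' = 2.136139 → y_1 = 0.759000 - (-6.243861)/(2.136139) = 3.681966

3.6820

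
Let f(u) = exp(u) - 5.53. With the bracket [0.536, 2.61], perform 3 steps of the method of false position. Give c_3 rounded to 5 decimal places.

f(0.536000) = -3.820843, f(2.610000) = 8.069051
step 1: c = 1.202484, f(c) = -2.201624 < 0 → new bracket [1.202484, 2.610000]
step 2: c = 1.504200, f(c) = -1.029449 < 0 → new bracket [1.504200, 2.610000]
step 3: c = 1.629315, f(c) = -0.429618 < 0 → new bracket [1.629315, 2.610000]

1.62932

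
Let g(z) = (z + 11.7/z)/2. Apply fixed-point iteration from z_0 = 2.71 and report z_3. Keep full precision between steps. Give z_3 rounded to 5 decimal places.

z_1 = g(2.710000) = 3.513672
z_2 = g(3.513672) = 3.421761
z_3 = g(3.421761) = 3.420526

3.42053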